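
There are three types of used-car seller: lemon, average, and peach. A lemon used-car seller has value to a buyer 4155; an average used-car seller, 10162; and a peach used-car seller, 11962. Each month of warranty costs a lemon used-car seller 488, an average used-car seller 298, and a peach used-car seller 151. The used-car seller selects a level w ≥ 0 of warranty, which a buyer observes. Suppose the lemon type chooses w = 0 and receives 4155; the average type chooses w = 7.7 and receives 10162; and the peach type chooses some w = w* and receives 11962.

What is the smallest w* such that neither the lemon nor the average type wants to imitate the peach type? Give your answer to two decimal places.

16.00

Lemon type (on-path payoff 4155) won't mimic when 4155 ≥ 11962 − 488·w*, i.e. w* ≥ 16.00.
Average type (on-path payoff 10162 − 298×7.7 = 7867.4) won't mimic when 7867.4 ≥ 11962 − 298·w*, i.e. w* ≥ 13.74.
Both must hold, so w* = max(16.00, 13.74) = 16.00. The lemon type's constraint binds.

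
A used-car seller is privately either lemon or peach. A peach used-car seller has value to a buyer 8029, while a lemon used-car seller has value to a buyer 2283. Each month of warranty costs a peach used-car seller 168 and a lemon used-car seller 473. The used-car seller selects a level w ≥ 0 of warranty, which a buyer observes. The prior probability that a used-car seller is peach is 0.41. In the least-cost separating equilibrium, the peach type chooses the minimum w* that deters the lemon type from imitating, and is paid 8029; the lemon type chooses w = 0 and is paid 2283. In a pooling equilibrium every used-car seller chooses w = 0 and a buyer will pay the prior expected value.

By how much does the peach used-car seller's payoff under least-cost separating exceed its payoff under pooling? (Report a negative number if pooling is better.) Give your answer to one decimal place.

Least-cost separating signal: w* solves 2283 = 8029 − 473·w*, so w* = (8029 − 2283)/473 ≈ 12.1480.
Peach type's separating payoff: 8029 − 168 × w* = 8029 − 168 × (8029 − 2283)/473 = 8029 − 965328/473 ≈ 5988.137.
Pooling payoff: 0.41 × 8029 + 0.59 × 2283 = 4638.86.
Difference: 5988.137 − 4638.86 = 1349.277, i.e. 1349.3 to one decimal place.
The peach type prefers to separate.

1349.3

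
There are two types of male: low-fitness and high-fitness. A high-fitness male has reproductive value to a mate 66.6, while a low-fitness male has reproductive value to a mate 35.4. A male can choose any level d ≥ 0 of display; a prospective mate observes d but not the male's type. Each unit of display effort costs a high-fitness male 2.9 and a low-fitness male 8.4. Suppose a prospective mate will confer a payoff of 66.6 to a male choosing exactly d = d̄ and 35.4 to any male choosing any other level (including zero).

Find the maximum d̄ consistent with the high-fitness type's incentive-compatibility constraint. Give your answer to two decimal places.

10.76

Choosing d̄ yields the high-fitness type 66.6 − 2.9·d̄; choosing zero yields 35.4.
The high-fitness type is indifferent at 66.6 − 2.9·d̄ = 35.4, i.e. d̄ = (66.6 − 35.4) / 2.9 ≈ 10.76.
For any d̄ above 10.76 the high-fitness type would rather pool at zero, so separation collapses.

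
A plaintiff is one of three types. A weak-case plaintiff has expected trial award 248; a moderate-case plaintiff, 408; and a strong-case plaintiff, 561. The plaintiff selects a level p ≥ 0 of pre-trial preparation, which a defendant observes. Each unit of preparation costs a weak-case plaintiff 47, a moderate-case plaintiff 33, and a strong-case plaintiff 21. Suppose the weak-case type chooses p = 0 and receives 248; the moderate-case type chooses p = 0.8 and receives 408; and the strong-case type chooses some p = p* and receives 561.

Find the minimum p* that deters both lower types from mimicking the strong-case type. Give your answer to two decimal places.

Moderate-case type (on-path payoff 408 − 33×0.8 = 381.6) won't mimic when 381.6 ≥ 561 − 33·p*, i.e. p* ≥ 5.44.
Weak-case type (on-path payoff 248) won't mimic when 248 ≥ 561 − 47·p*, i.e. p* ≥ 6.66.
Both must hold, so p* = max(6.66, 5.44) = 6.66. The weak-case type's constraint binds.

6.66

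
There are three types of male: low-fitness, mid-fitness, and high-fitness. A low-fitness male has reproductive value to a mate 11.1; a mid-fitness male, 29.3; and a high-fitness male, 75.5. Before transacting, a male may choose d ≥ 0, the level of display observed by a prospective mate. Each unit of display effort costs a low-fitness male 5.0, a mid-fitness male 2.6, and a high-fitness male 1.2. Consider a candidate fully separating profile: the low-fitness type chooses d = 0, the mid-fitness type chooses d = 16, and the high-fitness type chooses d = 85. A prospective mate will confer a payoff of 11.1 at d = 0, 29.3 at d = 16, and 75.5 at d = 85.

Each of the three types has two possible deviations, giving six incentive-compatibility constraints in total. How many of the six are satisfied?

3

High-fitness (own payoff 75.5 − 1.2×85 = -26.5): to d=0 gives 11.1 → profitable ✗; to d=16 gives 29.3 − 1.2×16 = 10.1 → profitable ✗.
Low-fitness (own payoff 11.1): to d=16 gives 29.3 − 5.0×16 = -50.7 → no gain ✓; to d=85 gives 75.5 − 5.0×85 = -349.5 → no gain ✓.
Mid-fitness (own payoff 29.3 − 2.6×16 = -12.3): to d=0 gives 11.1 → profitable ✗; to d=85 gives 75.5 − 2.6×85 = -145.5 → no gain ✓.
3 of the 6 constraints hold; not an equilibrium.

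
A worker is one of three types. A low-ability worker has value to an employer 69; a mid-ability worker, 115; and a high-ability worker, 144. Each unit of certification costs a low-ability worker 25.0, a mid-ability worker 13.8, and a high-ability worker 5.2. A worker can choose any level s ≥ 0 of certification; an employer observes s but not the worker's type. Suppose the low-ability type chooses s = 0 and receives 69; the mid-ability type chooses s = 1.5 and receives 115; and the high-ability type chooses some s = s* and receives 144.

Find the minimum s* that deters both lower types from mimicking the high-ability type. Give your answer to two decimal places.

Mid-ability type (on-path payoff 115 − 13.8×1.5 = 94.3) won't mimic when 94.3 ≥ 144 − 13.8·s*, i.e. s* ≥ 3.60.
Low-ability type (on-path payoff 69) won't mimic when 69 ≥ 144 − 25.0·s*, i.e. s* ≥ 3.00.
Both must hold, so s* = max(3.00, 3.60) = 3.60. The mid-ability type's constraint binds.

3.60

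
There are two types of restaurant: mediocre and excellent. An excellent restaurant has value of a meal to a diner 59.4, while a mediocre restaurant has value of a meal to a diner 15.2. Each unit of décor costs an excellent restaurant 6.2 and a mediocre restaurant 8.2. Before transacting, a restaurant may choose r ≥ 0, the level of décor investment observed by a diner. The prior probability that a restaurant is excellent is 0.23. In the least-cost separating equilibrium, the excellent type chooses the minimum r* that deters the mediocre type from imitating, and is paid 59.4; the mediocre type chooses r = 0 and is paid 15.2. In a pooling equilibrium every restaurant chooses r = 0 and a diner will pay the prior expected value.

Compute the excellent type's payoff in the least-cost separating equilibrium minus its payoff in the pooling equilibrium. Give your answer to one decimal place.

0.6

Least-cost separating signal: r* solves 15.2 = 59.4 − 8.2·r*, so r* = (59.4 − 15.2)/8.2 ≈ 5.3902.
Excellent type's separating payoff: 59.4 − 6.2 × r* = 59.4 − 6.2 × (59.4 − 15.2)/8.2 = 59.4 − 274.04/8.2 ≈ 25.980.
Pooling payoff: 0.23 × 59.4 + 0.77 × 15.2 = 25.366.
Difference: 25.980 − 25.366 = 0.614, i.e. 0.6 to one decimal place.
The excellent type prefers to separate.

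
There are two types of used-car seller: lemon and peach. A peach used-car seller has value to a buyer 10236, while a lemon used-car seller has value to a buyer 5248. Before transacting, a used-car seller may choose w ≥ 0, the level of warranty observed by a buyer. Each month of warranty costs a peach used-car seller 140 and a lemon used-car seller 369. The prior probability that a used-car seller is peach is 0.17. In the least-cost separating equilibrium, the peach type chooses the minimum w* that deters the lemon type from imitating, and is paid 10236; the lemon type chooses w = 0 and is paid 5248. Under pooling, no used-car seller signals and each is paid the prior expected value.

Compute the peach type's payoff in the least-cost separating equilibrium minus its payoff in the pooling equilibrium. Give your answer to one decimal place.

Least-cost separating signal: w* solves 5248 = 10236 − 369·w*, so w* = (10236 − 5248)/369 ≈ 13.5176.
Peach type's separating payoff: 10236 − 140 × w* = 10236 − 140 × (10236 − 5248)/369 = 10236 − 698320/369 ≈ 8343.534.
Pooling payoff: 0.17 × 10236 + 0.83 × 5248 = 6095.96.
Difference: 8343.534 − 6095.96 = 2247.574, i.e. 2247.6 to one decimal place.
The peach type prefers to separate.

2247.6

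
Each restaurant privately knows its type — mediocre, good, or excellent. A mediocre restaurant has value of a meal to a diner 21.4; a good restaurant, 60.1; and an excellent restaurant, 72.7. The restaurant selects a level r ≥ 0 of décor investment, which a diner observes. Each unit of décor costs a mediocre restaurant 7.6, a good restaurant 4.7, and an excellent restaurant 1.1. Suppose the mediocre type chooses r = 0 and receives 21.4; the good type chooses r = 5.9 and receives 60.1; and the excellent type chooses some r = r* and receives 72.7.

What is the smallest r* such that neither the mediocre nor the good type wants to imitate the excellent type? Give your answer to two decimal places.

Mediocre type (on-path payoff 21.4) won't mimic when 21.4 ≥ 72.7 − 7.6·r*, i.e. r* ≥ 6.75.
Good type (on-path payoff 60.1 − 4.7×5.9 = 32.37) won't mimic when 32.37 ≥ 72.7 − 4.7·r*, i.e. r* ≥ 8.58.
Both must hold, so r* = max(6.75, 8.58) = 8.58. The good type's constraint binds.

8.58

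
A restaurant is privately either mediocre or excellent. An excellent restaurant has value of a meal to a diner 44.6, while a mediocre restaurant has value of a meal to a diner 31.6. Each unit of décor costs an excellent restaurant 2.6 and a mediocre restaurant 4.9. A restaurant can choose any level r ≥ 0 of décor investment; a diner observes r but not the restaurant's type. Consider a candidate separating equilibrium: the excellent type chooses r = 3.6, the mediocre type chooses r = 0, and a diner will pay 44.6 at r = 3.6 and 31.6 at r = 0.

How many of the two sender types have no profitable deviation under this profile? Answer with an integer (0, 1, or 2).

2

Excellent type: signal → 44.6 − 2.6 × 3.6 = 35.24; deviate to 0 → 31.6. IC holds (35.24 ≥ 31.6).
Mediocre type: stay at 0 → 31.6; mimic → 44.6 − 4.9 × 3.6 = 26.96. IC holds (31.6 ≥ 26.96).
2 of 2 constraints hold, so this is a separating equilibrium.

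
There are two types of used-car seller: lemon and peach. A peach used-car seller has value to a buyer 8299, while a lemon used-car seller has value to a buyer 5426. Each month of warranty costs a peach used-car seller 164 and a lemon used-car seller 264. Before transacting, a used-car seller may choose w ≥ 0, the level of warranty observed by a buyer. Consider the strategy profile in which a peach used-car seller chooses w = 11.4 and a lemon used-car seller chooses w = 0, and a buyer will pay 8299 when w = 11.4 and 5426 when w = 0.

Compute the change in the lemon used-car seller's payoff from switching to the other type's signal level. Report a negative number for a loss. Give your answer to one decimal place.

-136.6

Playing w = 0 the lemon used-car seller receives 5426.
Deviating to w = 11.4 brings payment 8299 at cost 264 × 11.4 = 3009.6, netting 5289.4.
Gain from deviating: 5289.4 − 5426 = -136.6.
The gain is negative, so the lemon type's incentive-compatibility constraint is satisfied.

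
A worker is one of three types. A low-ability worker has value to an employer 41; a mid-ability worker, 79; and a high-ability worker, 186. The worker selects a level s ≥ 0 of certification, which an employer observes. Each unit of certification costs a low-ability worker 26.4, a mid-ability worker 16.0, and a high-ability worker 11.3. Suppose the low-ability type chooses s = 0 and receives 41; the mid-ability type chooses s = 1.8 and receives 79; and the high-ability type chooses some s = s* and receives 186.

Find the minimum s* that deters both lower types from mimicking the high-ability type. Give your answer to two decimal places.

Mid-ability type (on-path payoff 79 − 16.0×1.8 = 50.2) won't mimic when 50.2 ≥ 186 − 16.0·s*, i.e. s* ≥ 8.49.
Low-ability type (on-path payoff 41) won't mimic when 41 ≥ 186 − 26.4·s*, i.e. s* ≥ 5.49.
Both must hold, so s* = max(5.49, 8.49) = 8.49. The mid-ability type's constraint binds.

8.49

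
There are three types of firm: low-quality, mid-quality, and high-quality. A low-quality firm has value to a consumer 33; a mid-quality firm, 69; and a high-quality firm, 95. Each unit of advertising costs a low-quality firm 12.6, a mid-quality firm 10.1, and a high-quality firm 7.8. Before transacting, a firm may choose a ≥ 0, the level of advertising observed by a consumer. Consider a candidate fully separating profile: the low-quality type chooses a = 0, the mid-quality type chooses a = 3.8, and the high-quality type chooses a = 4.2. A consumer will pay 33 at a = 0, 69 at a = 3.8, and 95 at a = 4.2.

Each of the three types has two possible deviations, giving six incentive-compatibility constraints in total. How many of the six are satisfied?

3

Mid-quality (own payoff 69 − 10.1×3.8 = 30.62): to a=0 gives 33 → profitable ✗; to a=4.2 gives 95 − 10.1×4.2 = 52.58 → profitable ✗.
Low-quality (own payoff 33): to a=3.8 gives 69 − 12.6×3.8 = 21.12 → no gain ✓; to a=4.2 gives 95 − 12.6×4.2 = 42.08 → profitable ✗.
High-quality (own payoff 95 − 7.8×4.2 = 62.24): to a=0 gives 33 → no gain ✓; to a=3.8 gives 69 − 7.8×3.8 = 39.36 → no gain ✓.
3 of the 6 constraints hold; not an equilibrium.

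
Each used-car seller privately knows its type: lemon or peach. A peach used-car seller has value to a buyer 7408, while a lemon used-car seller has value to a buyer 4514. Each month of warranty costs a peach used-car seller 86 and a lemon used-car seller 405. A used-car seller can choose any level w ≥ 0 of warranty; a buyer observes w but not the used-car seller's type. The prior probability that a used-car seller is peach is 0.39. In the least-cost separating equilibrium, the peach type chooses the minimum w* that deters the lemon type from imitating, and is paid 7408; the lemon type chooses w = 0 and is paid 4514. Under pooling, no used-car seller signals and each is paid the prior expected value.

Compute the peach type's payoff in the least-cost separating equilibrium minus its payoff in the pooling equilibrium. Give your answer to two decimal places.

1150.81

Least-cost separating signal: w* solves 4514 = 7408 − 405·w*, so w* = (7408 − 4514)/405 ≈ 7.1457.
Peach type's separating payoff: 7408 − 86 × w* = 7408 − 86 × (7408 − 4514)/405 = 7408 − 248884/405 ≈ 6793.4716.
Pooling payoff: 0.39 × 7408 + 0.61 × 4514 = 5642.66.
Difference: 6793.4716 − 5642.66 = 1150.8116, i.e. 1150.81 to two decimal places.
The peach type prefers to separate.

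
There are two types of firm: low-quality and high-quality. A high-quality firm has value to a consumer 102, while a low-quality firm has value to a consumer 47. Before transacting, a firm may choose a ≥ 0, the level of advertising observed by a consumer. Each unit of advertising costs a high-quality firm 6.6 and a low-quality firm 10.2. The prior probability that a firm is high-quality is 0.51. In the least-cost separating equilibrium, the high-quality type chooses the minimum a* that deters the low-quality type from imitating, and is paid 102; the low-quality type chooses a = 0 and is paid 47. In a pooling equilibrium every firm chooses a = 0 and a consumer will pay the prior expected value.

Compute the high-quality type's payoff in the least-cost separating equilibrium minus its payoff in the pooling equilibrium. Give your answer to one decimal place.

Least-cost separating signal: a* solves 47 = 102 − 10.2·a*, so a* = (102 − 47)/10.2 ≈ 5.3922.
High-quality type's separating payoff: 102 − 6.6 × a* = 102 − 6.6 × (102 − 47)/10.2 = 102 − 363/10.2 ≈ 66.412.
Pooling payoff: 0.51 × 102 + 0.49 × 47 = 75.05.
Difference: 66.412 − 75.05 = -8.638, i.e. -8.6 to one decimal place.
The high-quality type would prefer the pooling outcome.

-8.6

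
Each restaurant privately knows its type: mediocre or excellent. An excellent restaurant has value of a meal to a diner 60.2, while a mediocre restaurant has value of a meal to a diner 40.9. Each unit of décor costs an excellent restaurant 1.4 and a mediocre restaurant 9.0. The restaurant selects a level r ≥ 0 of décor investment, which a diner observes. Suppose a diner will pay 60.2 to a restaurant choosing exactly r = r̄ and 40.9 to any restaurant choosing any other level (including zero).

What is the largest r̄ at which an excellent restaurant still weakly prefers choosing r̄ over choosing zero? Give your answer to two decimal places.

13.79

Choosing r̄ yields the excellent type 60.2 − 1.4·r̄; choosing zero yields 40.9.
The excellent type is indifferent at 60.2 − 1.4·r̄ = 40.9, i.e. r̄ = (60.2 − 40.9) / 1.4 ≈ 13.79.
For any r̄ above 13.79 the excellent type would rather pool at zero, so separation collapses.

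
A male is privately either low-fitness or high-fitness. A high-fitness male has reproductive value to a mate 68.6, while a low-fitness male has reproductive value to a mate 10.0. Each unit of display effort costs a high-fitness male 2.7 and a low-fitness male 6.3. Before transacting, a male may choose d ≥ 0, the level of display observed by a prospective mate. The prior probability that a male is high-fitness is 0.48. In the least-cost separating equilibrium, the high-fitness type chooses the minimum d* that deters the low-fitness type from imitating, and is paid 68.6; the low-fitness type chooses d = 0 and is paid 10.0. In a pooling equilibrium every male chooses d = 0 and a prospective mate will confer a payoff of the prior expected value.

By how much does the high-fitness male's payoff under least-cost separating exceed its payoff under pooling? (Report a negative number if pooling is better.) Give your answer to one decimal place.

Least-cost separating signal: d* solves 10.0 = 68.6 − 6.3·d*, so d* = (68.6 − 10.0)/6.3 ≈ 9.3016.
High-fitness type's separating payoff: 68.6 − 2.7 × d* = 68.6 − 2.7 × (68.6 − 10.0)/6.3 = 68.6 − 158.22/6.3 ≈ 43.486.
Pooling payoff: 0.48 × 68.6 + 0.52 × 10.0 = 38.128.
Difference: 43.486 − 38.128 = 5.358, i.e. 5.4 to one decimal place.
The high-fitness type prefers to separate.

5.4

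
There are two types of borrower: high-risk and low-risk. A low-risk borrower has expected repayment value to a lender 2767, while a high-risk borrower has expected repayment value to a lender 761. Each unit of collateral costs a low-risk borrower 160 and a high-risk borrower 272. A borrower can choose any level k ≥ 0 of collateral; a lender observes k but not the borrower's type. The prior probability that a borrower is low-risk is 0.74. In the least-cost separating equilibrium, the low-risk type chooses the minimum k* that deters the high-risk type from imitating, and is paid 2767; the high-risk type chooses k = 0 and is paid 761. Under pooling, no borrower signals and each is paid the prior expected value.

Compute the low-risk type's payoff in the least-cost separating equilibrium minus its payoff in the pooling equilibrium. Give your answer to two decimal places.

-658.44

Least-cost separating signal: k* solves 761 = 2767 − 272·k*, so k* = (2767 − 761)/272 = 7.375.
Low-risk type's separating payoff: 2767 − 160 × k* = 2767 − 160 × (2767 − 761)/272 = 2767 − 320960/272 = 1587.
Pooling payoff: 0.74 × 2767 + 0.26 × 761 = 2245.44.
Difference: 1587 − 2245.44 = -658.44.
The low-risk type would prefer the pooling outcome.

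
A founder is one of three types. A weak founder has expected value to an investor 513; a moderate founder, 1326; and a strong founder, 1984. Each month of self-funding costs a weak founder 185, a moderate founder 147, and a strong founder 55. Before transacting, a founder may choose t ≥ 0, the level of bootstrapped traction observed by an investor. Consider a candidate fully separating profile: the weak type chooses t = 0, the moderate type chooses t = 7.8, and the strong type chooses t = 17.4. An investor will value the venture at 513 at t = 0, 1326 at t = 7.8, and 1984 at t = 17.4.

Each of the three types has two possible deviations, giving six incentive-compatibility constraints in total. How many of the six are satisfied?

5

Moderate (own payoff 1326 − 147×7.8 = 179.4): to t=0 gives 513 → profitable ✗; to t=17.4 gives 1984 − 147×17.4 = -573.8 → no gain ✓.
Strong (own payoff 1984 − 55×17.4 = 1027): to t=0 gives 513 → no gain ✓; to t=7.8 gives 1326 − 55×7.8 = 897 → no gain ✓.
Weak (own payoff 513): to t=7.8 gives 1326 − 185×7.8 = -117 → no gain ✓; to t=17.4 gives 1984 − 185×17.4 = -1235 → no gain ✓.
5 of the 6 constraints hold; not an equilibrium.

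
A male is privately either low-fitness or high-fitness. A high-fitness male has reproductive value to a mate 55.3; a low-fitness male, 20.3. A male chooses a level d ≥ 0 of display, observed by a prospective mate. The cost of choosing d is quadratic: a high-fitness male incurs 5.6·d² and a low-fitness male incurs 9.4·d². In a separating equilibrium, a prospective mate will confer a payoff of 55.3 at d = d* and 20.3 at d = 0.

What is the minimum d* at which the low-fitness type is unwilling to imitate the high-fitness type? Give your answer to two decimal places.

The low-fitness type at d = 0 receives 20.3; imitating at d* yields 55.3 − 9.4·d*².
Indifference: 20.3 = 55.3 − 9.4·d*², so d*² = (55.3 − 20.3) / 9.4 ≈ 3.7234.
d* = √3.7234 ≈ 1.93.

1.93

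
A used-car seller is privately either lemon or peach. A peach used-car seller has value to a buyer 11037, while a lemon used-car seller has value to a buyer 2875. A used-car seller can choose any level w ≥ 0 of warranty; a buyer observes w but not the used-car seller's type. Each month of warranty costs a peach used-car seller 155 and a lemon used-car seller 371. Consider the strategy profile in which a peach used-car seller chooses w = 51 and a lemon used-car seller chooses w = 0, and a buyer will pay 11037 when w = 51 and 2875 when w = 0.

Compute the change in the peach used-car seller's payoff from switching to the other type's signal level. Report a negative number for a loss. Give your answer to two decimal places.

Playing w = 51 the peach used-car seller receives 11037 − 155 × 51 = 3132.
Deviating to w = 0 yields 2875 instead.
Gain from deviating: 2875 − 3132 = -257.00.
The gain is negative, so the peach type's incentive-compatibility constraint is satisfied.

-257.00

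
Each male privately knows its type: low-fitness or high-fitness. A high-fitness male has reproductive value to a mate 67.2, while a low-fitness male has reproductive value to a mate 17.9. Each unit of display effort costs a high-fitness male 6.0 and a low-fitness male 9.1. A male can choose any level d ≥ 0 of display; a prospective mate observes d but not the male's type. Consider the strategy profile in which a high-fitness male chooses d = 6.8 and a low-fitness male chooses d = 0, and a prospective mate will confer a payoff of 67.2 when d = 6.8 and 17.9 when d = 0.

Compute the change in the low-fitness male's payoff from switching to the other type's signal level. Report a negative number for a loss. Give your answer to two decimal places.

Playing d = 0 the low-fitness male receives 17.9.
Deviating to d = 6.8 brings payment 67.2 at cost 9.1 × 6.8 = 61.88, netting 5.32.
Gain from deviating: 5.32 − 17.9 = -12.58.
The gain is negative, so the low-fitness type's incentive-compatibility constraint is satisfied.

-12.58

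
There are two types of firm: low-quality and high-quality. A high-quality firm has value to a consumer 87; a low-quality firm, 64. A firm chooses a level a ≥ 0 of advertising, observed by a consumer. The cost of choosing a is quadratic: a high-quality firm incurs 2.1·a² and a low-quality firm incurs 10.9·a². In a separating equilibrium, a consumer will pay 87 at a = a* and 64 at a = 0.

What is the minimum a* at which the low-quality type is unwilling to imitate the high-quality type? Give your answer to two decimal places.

The low-quality type at a = 0 receives 64; imitating at a* yields 87 − 10.9·a*².
Indifference: 64 = 87 − 10.9·a*², so a*² = (87 − 64) / 10.9 ≈ 2.1101.
a* = √2.1101 ≈ 1.45.

1.45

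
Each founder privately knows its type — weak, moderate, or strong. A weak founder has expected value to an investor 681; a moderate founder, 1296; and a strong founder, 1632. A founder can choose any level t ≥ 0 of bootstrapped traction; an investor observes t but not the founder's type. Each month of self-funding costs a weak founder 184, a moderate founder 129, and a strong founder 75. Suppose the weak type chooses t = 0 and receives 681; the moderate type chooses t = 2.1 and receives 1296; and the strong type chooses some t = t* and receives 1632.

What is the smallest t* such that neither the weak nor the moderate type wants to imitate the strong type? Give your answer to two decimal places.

5.17

Moderate type (on-path payoff 1296 − 129×2.1 = 1025.1) won't mimic when 1025.1 ≥ 1632 − 129·t*, i.e. t* ≥ 4.70.
Weak type (on-path payoff 681) won't mimic when 681 ≥ 1632 − 184·t*, i.e. t* ≥ 5.17.
Both must hold, so t* = max(5.17, 4.70) = 5.17. The weak type's constraint binds.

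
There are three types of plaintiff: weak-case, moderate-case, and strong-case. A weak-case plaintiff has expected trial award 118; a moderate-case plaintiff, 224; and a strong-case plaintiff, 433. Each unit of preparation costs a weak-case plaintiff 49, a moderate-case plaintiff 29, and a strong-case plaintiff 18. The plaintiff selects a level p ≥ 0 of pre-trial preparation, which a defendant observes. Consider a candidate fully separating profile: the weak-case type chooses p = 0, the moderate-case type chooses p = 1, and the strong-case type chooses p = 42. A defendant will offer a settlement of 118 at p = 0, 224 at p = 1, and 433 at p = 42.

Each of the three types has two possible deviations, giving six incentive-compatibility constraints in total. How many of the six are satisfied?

Weak-case (own payoff 118): to p=1 gives 224 − 49×1 = 175 → profitable ✗; to p=42 gives 433 − 49×42 = -1625 → no gain ✓.
Moderate-case (own payoff 224 − 29×1 = 195): to p=0 gives 118 → no gain ✓; to p=42 gives 433 − 29×42 = -785 → no gain ✓.
Strong-case (own payoff 433 − 18×42 = -323): to p=0 gives 118 → profitable ✗; to p=1 gives 224 − 18×1 = 206 → profitable ✗.
3 of the 6 constraints hold; not an equilibrium.

3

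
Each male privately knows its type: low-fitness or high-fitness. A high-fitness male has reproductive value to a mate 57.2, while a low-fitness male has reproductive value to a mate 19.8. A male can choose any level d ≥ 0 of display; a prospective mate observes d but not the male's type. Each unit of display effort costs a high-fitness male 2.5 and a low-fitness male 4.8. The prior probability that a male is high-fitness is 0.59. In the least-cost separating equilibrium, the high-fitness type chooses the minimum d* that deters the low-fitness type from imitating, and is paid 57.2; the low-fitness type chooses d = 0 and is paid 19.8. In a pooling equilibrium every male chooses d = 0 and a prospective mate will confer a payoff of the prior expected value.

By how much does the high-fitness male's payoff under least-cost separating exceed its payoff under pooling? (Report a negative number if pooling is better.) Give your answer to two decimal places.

-4.15

Least-cost separating signal: d* solves 19.8 = 57.2 − 4.8·d*, so d* = (57.2 − 19.8)/4.8 ≈ 7.7917.
High-fitness type's separating payoff: 57.2 − 2.5 × d* = 57.2 − 2.5 × (57.2 − 19.8)/4.8 = 57.2 − 93.5/4.8 ≈ 37.7208.
Pooling payoff: 0.59 × 57.2 + 0.41 × 19.8 = 41.866.
Difference: 37.7208 − 41.866 = -4.1452, i.e. -4.15 to two decimal places.
The high-fitness type would prefer the pooling outcome.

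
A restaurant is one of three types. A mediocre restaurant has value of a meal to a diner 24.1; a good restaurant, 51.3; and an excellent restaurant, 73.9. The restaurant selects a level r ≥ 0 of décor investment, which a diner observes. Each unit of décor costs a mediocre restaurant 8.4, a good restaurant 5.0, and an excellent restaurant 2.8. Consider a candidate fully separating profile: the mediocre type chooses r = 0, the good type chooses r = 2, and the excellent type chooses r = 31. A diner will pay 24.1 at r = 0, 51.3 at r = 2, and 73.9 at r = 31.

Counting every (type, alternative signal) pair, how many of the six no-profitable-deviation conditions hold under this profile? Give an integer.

3

Mediocre (own payoff 24.1): to r=2 gives 51.3 − 8.4×2 = 34.5 → profitable ✗; to r=31 gives 73.9 − 8.4×31 = -186.5 → no gain ✓.
Excellent (own payoff 73.9 − 2.8×31 = -12.9): to r=0 gives 24.1 → profitable ✗; to r=2 gives 51.3 − 2.8×2 = 45.7 → profitable ✗.
Good (own payoff 51.3 − 5.0×2 = 41.3): to r=0 gives 24.1 → no gain ✓; to r=31 gives 73.9 − 5.0×31 = -81.1 → no gain ✓.
3 of the 6 constraints hold; not an equilibrium.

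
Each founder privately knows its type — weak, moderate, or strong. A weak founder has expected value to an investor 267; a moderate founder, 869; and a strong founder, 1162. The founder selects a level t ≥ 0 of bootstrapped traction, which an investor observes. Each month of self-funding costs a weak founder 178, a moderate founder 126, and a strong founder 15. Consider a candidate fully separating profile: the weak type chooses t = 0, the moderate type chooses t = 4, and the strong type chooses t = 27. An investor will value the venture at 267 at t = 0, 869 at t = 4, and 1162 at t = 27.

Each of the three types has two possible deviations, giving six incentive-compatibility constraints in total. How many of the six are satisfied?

Weak (own payoff 267): to t=4 gives 869 − 178×4 = 157 → no gain ✓; to t=27 gives 1162 − 178×27 = -3644 → no gain ✓.
Strong (own payoff 1162 − 15×27 = 757): to t=0 gives 267 → no gain ✓; to t=4 gives 869 − 15×4 = 809 → profitable ✗.
Moderate (own payoff 869 − 126×4 = 365): to t=0 gives 267 → no gain ✓; to t=27 gives 1162 − 126×27 = -2240 → no gain ✓.
5 of the 6 constraints hold; not an equilibrium.

5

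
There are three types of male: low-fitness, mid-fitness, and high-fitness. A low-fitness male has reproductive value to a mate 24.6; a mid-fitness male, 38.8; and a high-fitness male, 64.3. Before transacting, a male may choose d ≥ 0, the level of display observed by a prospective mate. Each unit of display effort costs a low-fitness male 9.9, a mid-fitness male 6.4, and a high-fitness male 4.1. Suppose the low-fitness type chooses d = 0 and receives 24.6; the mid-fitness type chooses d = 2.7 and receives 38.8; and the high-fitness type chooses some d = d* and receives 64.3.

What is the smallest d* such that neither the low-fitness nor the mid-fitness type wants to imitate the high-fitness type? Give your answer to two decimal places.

6.68

Low-fitness type (on-path payoff 24.6) won't mimic when 24.6 ≥ 64.3 − 9.9·d*, i.e. d* ≥ 4.01.
Mid-fitness type (on-path payoff 38.8 − 6.4×2.7 = 21.52) won't mimic when 21.52 ≥ 64.3 − 6.4·d*, i.e. d* ≥ 6.68.
Both must hold, so d* = max(4.01, 6.68) = 6.68. The mid-fitness type's constraint binds.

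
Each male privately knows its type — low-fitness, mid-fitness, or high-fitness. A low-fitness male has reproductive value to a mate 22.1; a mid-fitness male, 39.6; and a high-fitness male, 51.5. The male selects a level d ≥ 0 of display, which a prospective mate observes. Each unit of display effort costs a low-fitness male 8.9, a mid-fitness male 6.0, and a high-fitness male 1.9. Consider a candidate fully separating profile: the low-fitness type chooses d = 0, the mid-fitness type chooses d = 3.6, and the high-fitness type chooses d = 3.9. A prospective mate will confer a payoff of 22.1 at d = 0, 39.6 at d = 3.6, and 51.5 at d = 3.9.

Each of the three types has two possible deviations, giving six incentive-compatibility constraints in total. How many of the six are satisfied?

4

High-fitness (own payoff 51.5 − 1.9×3.9 = 44.09): to d=0 gives 22.1 → no gain ✓; to d=3.6 gives 39.6 − 1.9×3.6 = 32.76 → no gain ✓.
Low-fitness (own payoff 22.1): to d=3.6 gives 39.6 − 8.9×3.6 = 7.56 → no gain ✓; to d=3.9 gives 51.5 − 8.9×3.9 = 16.79 → no gain ✓.
Mid-fitness (own payoff 39.6 − 6.0×3.6 = 18): to d=0 gives 22.1 → profitable ✗; to d=3.9 gives 51.5 − 6.0×3.9 = 28.1 → profitable ✗.
4 of the 6 constraints hold; not an equilibrium.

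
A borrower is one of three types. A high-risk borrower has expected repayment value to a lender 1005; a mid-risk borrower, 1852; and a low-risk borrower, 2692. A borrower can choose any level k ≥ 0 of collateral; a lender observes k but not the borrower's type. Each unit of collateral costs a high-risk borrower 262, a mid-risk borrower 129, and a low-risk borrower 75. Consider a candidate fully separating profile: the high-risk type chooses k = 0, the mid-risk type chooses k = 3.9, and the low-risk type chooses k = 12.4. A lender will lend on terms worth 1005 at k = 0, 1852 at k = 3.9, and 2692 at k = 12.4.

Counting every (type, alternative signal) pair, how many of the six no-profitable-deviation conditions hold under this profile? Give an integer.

6

High-risk (own payoff 1005): to k=3.9 gives 1852 − 262×3.9 = 830.2 → no gain ✓; to k=12.4 gives 2692 − 262×12.4 = -556.8 → no gain ✓.
Mid-risk (own payoff 1852 − 129×3.9 = 1348.9): to k=0 gives 1005 → no gain ✓; to k=12.4 gives 2692 − 129×12.4 = 1092.4 → no gain ✓.
Low-risk (own payoff 2692 − 75×12.4 = 1762): to k=0 gives 1005 → no gain ✓; to k=3.9 gives 1852 − 75×3.9 = 1559.5 → no gain ✓.
6 of the 6 constraints hold; this profile is a separating equilibrium.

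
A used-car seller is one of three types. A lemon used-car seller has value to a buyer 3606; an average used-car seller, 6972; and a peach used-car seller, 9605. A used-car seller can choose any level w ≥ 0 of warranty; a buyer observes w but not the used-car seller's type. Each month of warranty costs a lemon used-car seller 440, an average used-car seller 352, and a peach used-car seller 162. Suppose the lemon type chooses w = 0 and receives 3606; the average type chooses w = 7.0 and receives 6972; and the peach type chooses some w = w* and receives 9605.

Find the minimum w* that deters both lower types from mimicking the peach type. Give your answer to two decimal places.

Average type (on-path payoff 6972 − 352×7.0 = 4508) won't mimic when 4508 ≥ 9605 − 352·w*, i.e. w* ≥ 14.48.
Lemon type (on-path payoff 3606) won't mimic when 3606 ≥ 9605 − 440·w*, i.e. w* ≥ 13.63.
Both must hold, so w* = max(13.63, 14.48) = 14.48. The average type's constraint binds.

14.48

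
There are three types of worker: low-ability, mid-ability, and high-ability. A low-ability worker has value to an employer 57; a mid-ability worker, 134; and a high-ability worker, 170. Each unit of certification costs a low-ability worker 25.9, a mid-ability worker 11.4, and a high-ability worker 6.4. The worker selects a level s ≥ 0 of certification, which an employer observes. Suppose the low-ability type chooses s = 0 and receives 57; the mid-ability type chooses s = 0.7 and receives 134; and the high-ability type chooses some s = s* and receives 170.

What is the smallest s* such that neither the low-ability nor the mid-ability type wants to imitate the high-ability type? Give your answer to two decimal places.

Low-ability type (on-path payoff 57) won't mimic when 57 ≥ 170 − 25.9·s*, i.e. s* ≥ 4.36.
Mid-ability type (on-path payoff 134 − 11.4×0.7 = 126.02) won't mimic when 126.02 ≥ 170 − 11.4·s*, i.e. s* ≥ 3.86.
Both must hold, so s* = max(4.36, 3.86) = 4.36. The low-ability type's constraint binds.

4.36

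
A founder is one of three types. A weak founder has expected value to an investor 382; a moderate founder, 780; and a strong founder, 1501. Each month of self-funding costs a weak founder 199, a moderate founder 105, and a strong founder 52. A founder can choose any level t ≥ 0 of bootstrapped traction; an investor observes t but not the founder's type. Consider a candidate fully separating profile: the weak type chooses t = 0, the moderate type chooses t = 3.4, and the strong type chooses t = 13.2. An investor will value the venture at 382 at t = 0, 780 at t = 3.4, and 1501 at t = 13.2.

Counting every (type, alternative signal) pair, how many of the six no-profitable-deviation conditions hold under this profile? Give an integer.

6

Weak (own payoff 382): to t=3.4 gives 780 − 199×3.4 = 103.4 → no gain ✓; to t=13.2 gives 1501 − 199×13.2 = -1125.8 → no gain ✓.
Strong (own payoff 1501 − 52×13.2 = 814.6): to t=0 gives 382 → no gain ✓; to t=3.4 gives 780 − 52×3.4 = 603.2 → no gain ✓.
Moderate (own payoff 780 − 105×3.4 = 423): to t=0 gives 382 → no gain ✓; to t=13.2 gives 1501 − 105×13.2 = 115 → no gain ✓.
6 of the 6 constraints hold; this profile is a separating equilibrium.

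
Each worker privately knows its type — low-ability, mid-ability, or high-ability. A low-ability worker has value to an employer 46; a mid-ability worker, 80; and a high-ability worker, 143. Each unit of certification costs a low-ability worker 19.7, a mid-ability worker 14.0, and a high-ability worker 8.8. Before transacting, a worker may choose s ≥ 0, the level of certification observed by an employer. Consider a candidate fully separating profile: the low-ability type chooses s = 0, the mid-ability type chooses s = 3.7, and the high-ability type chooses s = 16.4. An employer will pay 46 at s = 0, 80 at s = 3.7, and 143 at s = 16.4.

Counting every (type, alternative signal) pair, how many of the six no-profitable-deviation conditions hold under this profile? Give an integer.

3

Mid-ability (own payoff 80 − 14.0×3.7 = 28.2): to s=0 gives 46 → profitable ✗; to s=16.4 gives 143 − 14.0×16.4 = -86.6 → no gain ✓.
High-ability (own payoff 143 − 8.8×16.4 = -1.32): to s=0 gives 46 → profitable ✗; to s=3.7 gives 80 − 8.8×3.7 = 47.44 → profitable ✗.
Low-ability (own payoff 46): to s=3.7 gives 80 − 19.7×3.7 = 7.11 → no gain ✓; to s=16.4 gives 143 − 19.7×16.4 = -180.08 → no gain ✓.
3 of the 6 constraints hold; not an equilibrium.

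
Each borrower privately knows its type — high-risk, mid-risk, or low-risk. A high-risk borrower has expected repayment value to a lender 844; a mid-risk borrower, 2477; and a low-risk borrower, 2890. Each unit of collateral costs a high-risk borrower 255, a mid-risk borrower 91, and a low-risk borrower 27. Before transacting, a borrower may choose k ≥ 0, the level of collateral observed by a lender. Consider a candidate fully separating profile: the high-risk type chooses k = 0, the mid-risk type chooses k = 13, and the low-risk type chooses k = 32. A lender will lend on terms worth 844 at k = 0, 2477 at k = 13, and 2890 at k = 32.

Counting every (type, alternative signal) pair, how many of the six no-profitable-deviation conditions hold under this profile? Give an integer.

5

High-risk (own payoff 844): to k=13 gives 2477 − 255×13 = -838 → no gain ✓; to k=32 gives 2890 − 255×32 = -5270 → no gain ✓.
Low-risk (own payoff 2890 − 27×32 = 2026): to k=0 gives 844 → no gain ✓; to k=13 gives 2477 − 27×13 = 2126 → profitable ✗.
Mid-risk (own payoff 2477 − 91×13 = 1294): to k=0 gives 844 → no gain ✓; to k=32 gives 2890 − 91×32 = -22 → no gain ✓.
5 of the 6 constraints hold; not an equilibrium.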